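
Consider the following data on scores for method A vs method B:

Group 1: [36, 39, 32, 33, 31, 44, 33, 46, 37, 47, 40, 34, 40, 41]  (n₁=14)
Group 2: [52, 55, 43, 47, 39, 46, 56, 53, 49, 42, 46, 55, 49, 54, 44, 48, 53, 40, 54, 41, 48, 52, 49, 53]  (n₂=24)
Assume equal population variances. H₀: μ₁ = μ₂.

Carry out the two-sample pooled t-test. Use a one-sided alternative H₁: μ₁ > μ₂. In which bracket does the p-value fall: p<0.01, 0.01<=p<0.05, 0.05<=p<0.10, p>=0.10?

x̄₁=38.071, s₁=5.225, n₁=14
x̄₂=48.667, s₂=5.164, n₂=24
s_p² = [13·5.225² + 23·5.164²]/36 = 26.8962
SE = √(s_p²·(1/14+1/24)) = 1.7441
t = (38.071−48.667)/1.7441 = -6.0750
df = 36
p-value (one-sided, H₁ greater) = 1.00000
→ bracket: p>=0.10

p-value bracket: p>=0.10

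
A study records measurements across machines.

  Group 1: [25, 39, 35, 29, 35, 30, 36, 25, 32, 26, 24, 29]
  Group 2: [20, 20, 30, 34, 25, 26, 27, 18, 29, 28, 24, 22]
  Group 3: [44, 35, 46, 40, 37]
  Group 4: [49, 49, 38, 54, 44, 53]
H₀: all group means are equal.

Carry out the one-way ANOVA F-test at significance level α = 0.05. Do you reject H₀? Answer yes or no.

Group means [30.42, 25.25, 40.40, 47.83], grand mean 33.057
SSB = Σnᵢ(x̄ᵢ−x̄)² = 2394.686; SSW = ΣΣ(x−x̄ᵢ)² = 781.200
MSB = 2394.686/3 = 798.2286; MSW = 781.200/31 = 25.2000
F = MSB/MSW = 31.6757
df = (3, 31)
p-value (upper-tail) = 0.00000
At α=0.05: p < α → reject H₀

reject H₀: yes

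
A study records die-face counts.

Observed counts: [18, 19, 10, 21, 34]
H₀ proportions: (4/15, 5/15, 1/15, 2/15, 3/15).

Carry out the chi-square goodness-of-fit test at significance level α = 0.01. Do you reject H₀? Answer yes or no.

n = 102; E_i = n·p_i = [27.20, 34.00, 6.80, 13.60, 20.40]
χ² = (18−27.20)²/27.20 + (19−34.00)²/34.00 + (10−6.80)²/6.80 + (21−13.60)²/13.60 + (34−20.40)²/20.40 = 24.3284
df = 4
p-value (upper-tail) = 0.00007
At α=0.01: p < α → reject H₀

reject H₀: yes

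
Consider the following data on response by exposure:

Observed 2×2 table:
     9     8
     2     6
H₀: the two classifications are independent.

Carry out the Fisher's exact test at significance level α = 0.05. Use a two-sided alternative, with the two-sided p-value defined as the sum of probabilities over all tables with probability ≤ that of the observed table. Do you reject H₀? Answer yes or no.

reject H₀: no

Margins: r₁=17, r₂=8, c₁=11, c₂=14, n=25
p_obs = C(17,9)·C(8,2)/C(25,11); sum pmf over tables with pmf ≤ p_obs
p-value (two-sided) = 0.23368
At α=0.05: p ≥ α → fail to reject H₀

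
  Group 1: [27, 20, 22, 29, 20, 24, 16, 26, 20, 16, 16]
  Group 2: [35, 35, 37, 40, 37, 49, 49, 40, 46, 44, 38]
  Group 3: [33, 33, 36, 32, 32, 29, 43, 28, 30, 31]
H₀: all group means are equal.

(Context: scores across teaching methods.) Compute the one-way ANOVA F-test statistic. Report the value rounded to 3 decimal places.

test statistic = 46.665

Group means [21.45, 40.91, 32.70], grand mean 31.656
SSB = Σnᵢ(x̄ᵢ−x̄)² = 2097.482; SSW = ΣΣ(x−x̄ᵢ)² = 651.736
MSB = 2097.482/2 = 1048.7412; MSW = 651.736/29 = 22.4737
F = MSB/MSW = 46.6653
df = (2, 29)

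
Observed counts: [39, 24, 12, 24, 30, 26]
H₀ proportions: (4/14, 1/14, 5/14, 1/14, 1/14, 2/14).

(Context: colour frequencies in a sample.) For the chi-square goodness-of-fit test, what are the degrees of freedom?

df = k − 1 = 6 − 1 = 5

degrees of freedom = 5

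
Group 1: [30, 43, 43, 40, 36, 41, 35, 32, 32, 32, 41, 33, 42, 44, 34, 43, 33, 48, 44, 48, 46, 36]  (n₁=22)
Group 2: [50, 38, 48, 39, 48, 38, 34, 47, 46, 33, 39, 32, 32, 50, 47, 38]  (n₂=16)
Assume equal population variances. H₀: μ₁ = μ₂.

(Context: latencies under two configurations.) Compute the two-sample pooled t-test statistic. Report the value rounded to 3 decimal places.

test statistic = -1.131

x̄₁=38.909, s₁=5.715, n₁=22
x̄₂=41.188, s₂=6.666, n₂=16
s_p² = [21·5.715² + 15·6.666²]/36 = 37.5627
SE = √(s_p²·(1/22+1/16)) = 2.0137
t = (38.909−41.188)/2.0137 = -1.1314
df = 36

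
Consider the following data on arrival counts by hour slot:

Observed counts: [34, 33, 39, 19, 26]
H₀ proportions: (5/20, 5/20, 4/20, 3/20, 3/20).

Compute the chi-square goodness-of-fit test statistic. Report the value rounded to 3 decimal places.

n = 151; E_i = n·p_i = [37.75, 37.75, 30.20, 22.65, 22.65]
χ² = (34−37.75)²/37.75 + (33−37.75)²/37.75 + (39−30.20)²/30.20 + (19−22.65)²/22.65 + (26−22.65)²/22.65 = 4.6181
df = 4

test statistic = 4.618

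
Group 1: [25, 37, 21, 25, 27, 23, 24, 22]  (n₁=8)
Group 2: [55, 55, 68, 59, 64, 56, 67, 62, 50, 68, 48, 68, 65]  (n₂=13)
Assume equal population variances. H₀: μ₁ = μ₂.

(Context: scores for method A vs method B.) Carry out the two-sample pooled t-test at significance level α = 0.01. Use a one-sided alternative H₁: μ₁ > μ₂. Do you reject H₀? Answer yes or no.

reject H₀: no

x̄₁=25.500, s₁=5.014, n₁=8
x̄₂=60.385, s₂=7.042, n₂=13
s_p² = [7·5.014² + 12·7.042²]/19 = 40.5830
SE = √(s_p²·(1/8+1/13)) = 2.8626
t = (25.500−60.385)/2.8626 = -12.1862
df = 19
p-value (one-sided, H₁ greater) = 1.00000
At α=0.01: p ≥ α → fail to reject H₀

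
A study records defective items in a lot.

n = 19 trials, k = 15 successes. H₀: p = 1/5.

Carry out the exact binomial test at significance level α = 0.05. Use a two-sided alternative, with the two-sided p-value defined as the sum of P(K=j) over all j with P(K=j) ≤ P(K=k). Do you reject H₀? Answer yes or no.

Exact binomial: n=19, k=15, p₀=1/5=0.2000
P(X=j) = C(n,j)·p₀^j·(1−p₀)^(n−j); p = Σ P(X=j) over j with P(X=j) ≤ P(X=15)
p-value (two-sided) = 0.00000
At α=0.05: p < α → reject H₀

reject H₀: yes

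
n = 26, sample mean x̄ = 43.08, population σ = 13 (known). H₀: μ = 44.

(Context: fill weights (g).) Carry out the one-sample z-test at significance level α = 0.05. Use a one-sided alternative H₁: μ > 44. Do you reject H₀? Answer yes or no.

reject H₀: no

SE = σ/√n = 13/√26 = 2.5495
z = (x̄−μ₀)/SE = (43.08−44)/2.5495 = -0.3609
p-value (one-sided, H₁ greater) = 0.64090
At α=0.05: p ≥ α → fail to reject H₀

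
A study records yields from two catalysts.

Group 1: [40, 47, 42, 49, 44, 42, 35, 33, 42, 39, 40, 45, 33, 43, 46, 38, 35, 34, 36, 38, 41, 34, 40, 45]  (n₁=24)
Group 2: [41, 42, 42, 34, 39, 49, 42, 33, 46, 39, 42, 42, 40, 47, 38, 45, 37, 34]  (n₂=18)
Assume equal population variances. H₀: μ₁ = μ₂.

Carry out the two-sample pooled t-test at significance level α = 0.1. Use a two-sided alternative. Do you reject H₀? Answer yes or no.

x̄₁=40.042, s₁=4.658, n₁=24
x̄₂=40.667, s₂=4.472, n₂=18
s_p² = [23·4.658² + 17·4.472²]/40 = 20.9740
SE = √(s_p²·(1/24+1/18)) = 1.4280
t = (40.042−40.667)/1.4280 = -0.4377
df = 40
p-value (two-sided) = 0.66397
At α=0.1: p ≥ α → fail to reject H₀

reject H₀: no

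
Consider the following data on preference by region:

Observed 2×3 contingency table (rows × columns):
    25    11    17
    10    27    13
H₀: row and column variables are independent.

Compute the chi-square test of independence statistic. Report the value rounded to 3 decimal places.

Row totals [53, 50], col totals [35, 38, 30], n=103
χ² = (25−18.01)²/18.01 + (11−19.55)²/19.55 + (17−15.44)²/15.44 + (10−16.99)²/16.99 + (27−18.45)²/18.45 + (13−14.56)²/14.56 = 13.6229
df = 2

test statistic = 13.623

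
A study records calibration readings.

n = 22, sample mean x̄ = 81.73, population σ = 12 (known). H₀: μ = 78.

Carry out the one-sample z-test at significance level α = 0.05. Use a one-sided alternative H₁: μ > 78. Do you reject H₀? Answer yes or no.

SE = σ/√n = 12/√22 = 2.5584
z = (x̄−μ₀)/SE = (81.73−78)/2.5584 = 1.4579
p-value (one-sided, H₁ greater) = 0.07243
At α=0.05: p ≥ α → fail to reject H₀

reject H₀: no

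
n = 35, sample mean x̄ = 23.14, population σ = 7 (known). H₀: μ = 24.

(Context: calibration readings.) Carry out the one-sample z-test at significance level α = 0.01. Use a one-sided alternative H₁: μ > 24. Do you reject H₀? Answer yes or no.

SE = σ/√n = 7/√35 = 1.1832
z = (x̄−μ₀)/SE = (23.14−24)/1.1832 = -0.7268
p-value (one-sided, H₁ greater) = 0.76634
At α=0.01: p ≥ α → fail to reject H₀

reject H₀: no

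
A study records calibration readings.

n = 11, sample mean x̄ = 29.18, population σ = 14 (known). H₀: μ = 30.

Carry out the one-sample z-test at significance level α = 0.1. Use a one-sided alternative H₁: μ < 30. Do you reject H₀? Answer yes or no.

SE = σ/√n = 14/√11 = 4.2212
z = (x̄−μ₀)/SE = (29.18−30)/4.2212 = -0.1943
p-value (one-sided, H₁ less) = 0.42299
At α=0.1: p ≥ α → fail to reject H₀

reject H₀: no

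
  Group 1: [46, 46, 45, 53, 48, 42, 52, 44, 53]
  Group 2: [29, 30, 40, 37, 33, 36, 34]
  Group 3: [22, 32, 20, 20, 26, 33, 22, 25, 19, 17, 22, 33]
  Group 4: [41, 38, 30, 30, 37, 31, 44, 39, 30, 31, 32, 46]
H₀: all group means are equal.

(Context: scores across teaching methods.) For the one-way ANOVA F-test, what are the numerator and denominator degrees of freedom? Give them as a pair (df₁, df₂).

k = 4 groups, N = 40 total
df = (k−1, N−k) = (4−1, 40−4) = (3, 36)

degrees of freedom = [3, 36]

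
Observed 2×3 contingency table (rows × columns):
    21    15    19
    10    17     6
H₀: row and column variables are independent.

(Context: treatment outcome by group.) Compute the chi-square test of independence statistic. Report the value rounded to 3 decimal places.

test statistic = 5.641

Row totals [55, 33], col totals [31, 32, 25], n=88
χ² = (21−19.38)²/19.38 + (15−20.00)²/20.00 + (19−15.62)²/15.62 + (10−11.62)²/11.62 + (17−12.00)²/12.00 + (6−9.38)²/9.38 = 5.6408
df = 2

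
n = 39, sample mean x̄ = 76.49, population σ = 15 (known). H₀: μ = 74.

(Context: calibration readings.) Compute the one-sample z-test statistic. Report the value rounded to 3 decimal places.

SE = σ/√n = 15/√39 = 2.4019
z = (x̄−μ₀)/SE = (76.49−74)/2.4019 = 1.0367

test statistic = 1.037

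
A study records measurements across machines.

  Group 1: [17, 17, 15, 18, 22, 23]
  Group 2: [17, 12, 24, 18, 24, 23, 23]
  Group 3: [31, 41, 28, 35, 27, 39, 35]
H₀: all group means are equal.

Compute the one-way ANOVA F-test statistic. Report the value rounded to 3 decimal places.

Group means [18.67, 20.14, 33.71], grand mean 24.450
SSB = Σnᵢ(x̄ᵢ−x̄)² = 931.331; SSW = ΣΣ(x−x̄ᵢ)² = 345.619
MSB = 931.331/2 = 465.6655; MSW = 345.619/17 = 20.3305
F = MSB/MSW = 22.9047
df = (2, 17)

test statistic = 22.905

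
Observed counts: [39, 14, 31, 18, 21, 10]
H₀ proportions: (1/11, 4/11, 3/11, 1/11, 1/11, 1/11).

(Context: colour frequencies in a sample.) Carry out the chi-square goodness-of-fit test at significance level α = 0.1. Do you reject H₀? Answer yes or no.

n = 133; E_i = n·p_i = [12.09, 48.36, 36.27, 12.09, 12.09, 12.09]
χ² = (39−12.09)²/12.09 + (14−48.36)²/48.36 + (31−36.27)²/36.27 + (18−12.09)²/12.09 + (21−12.09)²/12.09 + (10−12.09)²/12.09 = 94.8847
df = 5
p-value (upper-tail) = 0.00000
At α=0.1: p < α → reject H₀

reject H₀: yes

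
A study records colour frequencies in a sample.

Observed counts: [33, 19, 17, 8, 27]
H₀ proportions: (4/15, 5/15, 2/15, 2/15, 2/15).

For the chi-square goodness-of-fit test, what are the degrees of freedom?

df = k − 1 = 5 − 1 = 4

degrees of freedom = 4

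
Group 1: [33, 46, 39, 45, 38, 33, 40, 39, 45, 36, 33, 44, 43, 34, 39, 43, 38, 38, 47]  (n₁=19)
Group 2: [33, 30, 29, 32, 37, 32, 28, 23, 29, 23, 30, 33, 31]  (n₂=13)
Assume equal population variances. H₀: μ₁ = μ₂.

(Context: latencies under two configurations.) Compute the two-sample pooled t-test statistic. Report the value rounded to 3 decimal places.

test statistic = 6.191

x̄₁=39.632, s₁=4.597, n₁=19
x̄₂=30.000, s₂=3.873, n₂=13
s_p² = [18·4.597² + 12·3.873²]/30 = 18.6807
SE = √(s_p²·(1/19+1/13)) = 1.5557
t = (39.632−30.000)/1.5557 = 6.1912
df = 30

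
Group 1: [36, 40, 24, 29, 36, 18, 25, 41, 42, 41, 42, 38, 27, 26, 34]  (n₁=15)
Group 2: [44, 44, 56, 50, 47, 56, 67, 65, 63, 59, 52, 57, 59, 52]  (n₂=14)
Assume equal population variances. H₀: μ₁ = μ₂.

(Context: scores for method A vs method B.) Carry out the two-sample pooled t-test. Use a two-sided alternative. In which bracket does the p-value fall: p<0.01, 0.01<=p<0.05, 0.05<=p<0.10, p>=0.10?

p-value bracket: p<0.01

x̄₁=33.267, s₁=7.805, n₁=15
x̄₂=55.071, s₂=7.311, n₂=14
s_p² = [14·7.805² + 13·7.311²]/27 = 57.3282
SE = √(s_p²·(1/15+1/14)) = 2.8137
t = (33.267−55.071)/2.8137 = -7.7496
df = 27
p-value (two-sided) = 0.00000
→ bracket: p<0.01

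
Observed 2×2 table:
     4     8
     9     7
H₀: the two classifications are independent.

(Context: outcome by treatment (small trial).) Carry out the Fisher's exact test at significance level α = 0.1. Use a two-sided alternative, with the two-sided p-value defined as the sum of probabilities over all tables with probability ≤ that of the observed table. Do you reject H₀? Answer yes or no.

Margins: r₁=12, r₂=16, c₁=13, c₂=15, n=28
p_obs = C(12,4)·C(16,9)/C(28,13); sum pmf over tables with pmf ≤ p_obs
p-value (two-sided) = 0.27606
At α=0.1: p ≥ α → fail to reject H₀

reject H₀: no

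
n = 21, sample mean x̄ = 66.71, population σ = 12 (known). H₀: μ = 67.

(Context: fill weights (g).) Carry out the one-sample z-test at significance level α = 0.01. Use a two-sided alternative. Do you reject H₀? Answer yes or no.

SE = σ/√n = 12/√21 = 2.6186
z = (x̄−μ₀)/SE = (66.71−67)/2.6186 = -0.1107
p-value (two-sided) = 0.91182
At α=0.01: p ≥ α → fail to reject H₀

reject H₀: no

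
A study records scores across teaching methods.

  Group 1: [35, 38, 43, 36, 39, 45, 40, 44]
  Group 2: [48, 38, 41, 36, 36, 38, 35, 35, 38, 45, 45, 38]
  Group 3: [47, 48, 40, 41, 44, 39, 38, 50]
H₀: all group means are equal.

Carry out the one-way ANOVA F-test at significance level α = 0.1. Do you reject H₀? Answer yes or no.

Group means [40.00, 39.42, 43.38], grand mean 40.714
SSB = Σnᵢ(x̄ᵢ−x̄)² = 80.923; SSW = ΣΣ(x−x̄ᵢ)² = 448.792
MSB = 80.923/2 = 40.4613; MSW = 448.792/25 = 17.9517
F = MSB/MSW = 2.2539
df = (2, 25)
p-value (upper-tail) = 0.12590
At α=0.1: p ≥ α → fail to reject H₀

reject H₀: no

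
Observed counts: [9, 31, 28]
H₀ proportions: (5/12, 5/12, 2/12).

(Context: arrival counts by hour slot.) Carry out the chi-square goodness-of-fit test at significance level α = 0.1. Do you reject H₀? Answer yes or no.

reject H₀: yes

n = 68; E_i = n·p_i = [28.33, 28.33, 11.33]
χ² = (9−28.33)²/28.33 + (31−28.33)²/28.33 + (28−11.33)²/11.33 = 37.9529
df = 2
p-value (upper-tail) = 0.00000
At α=0.1: p < α → reject H₀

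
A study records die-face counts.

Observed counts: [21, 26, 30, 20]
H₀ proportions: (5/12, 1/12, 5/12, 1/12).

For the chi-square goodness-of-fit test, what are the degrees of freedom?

df = k − 1 = 4 − 1 = 3

degrees of freedom = 3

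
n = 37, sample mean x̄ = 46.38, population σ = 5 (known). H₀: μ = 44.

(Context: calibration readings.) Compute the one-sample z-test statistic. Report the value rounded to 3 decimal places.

SE = σ/√n = 5/√37 = 0.8220
z = (x̄−μ₀)/SE = (46.38−44)/0.8220 = 2.8954

test statistic = 2.895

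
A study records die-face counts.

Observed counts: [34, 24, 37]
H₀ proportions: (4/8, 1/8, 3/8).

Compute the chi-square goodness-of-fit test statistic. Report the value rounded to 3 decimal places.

test statistic = 16.270

n = 95; E_i = n·p_i = [47.50, 11.88, 35.62]
χ² = (34−47.50)²/47.50 + (24−11.88)²/11.88 + (37−35.62)²/35.62 = 16.2702
df = 2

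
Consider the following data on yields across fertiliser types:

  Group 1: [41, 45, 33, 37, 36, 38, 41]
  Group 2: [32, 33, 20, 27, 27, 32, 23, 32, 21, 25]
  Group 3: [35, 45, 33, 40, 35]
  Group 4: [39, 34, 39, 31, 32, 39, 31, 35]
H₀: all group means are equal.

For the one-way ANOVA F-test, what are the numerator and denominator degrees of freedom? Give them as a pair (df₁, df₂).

degrees of freedom = [3, 26]

k = 4 groups, N = 30 total
df = (k−1, N−k) = (4−1, 30−4) = (3, 26)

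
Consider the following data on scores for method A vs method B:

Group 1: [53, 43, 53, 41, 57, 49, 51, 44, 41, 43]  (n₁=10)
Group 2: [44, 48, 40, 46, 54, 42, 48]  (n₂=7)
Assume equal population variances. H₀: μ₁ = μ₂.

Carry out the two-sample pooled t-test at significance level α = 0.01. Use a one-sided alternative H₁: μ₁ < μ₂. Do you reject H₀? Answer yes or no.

reject H₀: no

x̄₁=47.500, s₁=5.798, n₁=10
x̄₂=46.000, s₂=4.619, n₂=7
s_p² = [9·5.798² + 6·4.619²]/15 = 28.7000
SE = √(s_p²·(1/10+1/7)) = 2.6401
t = (47.500−46.000)/2.6401 = 0.5682
df = 15
p-value (one-sided, H₁ less) = 0.71084
At α=0.01: p ≥ α → fail to reject H₀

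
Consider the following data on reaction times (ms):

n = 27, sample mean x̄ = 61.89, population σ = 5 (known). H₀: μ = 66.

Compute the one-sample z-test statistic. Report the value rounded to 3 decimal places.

SE = σ/√n = 5/√27 = 0.9623
z = (x̄−μ₀)/SE = (61.89−66)/0.9623 = -4.2712

test statistic = -4.271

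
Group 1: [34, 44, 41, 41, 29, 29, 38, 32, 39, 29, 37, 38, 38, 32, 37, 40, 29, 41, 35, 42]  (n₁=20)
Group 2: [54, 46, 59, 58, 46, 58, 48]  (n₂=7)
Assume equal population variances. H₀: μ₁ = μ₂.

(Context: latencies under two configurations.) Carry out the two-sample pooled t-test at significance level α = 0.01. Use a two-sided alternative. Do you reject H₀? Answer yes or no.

x̄₁=36.250, s₁=4.844, n₁=20
x̄₂=52.714, s₂=5.908, n₂=7
s_p² = [19·4.844² + 6·5.908²]/25 = 26.2071
SE = √(s_p²·(1/20+1/7)) = 2.2482
t = (36.250−52.714)/2.2482 = -7.3234
df = 25
p-value (two-sided) = 0.00000
At α=0.01: p < α → reject H₀

reject H₀: yes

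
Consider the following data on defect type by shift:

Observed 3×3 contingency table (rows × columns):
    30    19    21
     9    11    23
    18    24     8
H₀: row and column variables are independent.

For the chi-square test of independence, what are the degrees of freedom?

degrees of freedom = 4

df = (r−1)(c−1) = (3−1)·(3−1) = 4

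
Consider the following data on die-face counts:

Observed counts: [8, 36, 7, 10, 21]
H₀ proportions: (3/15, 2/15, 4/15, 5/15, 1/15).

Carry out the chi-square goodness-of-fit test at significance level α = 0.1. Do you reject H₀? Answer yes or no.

n = 82; E_i = n·p_i = [16.40, 10.93, 21.87, 27.33, 5.47]
χ² = (8−16.40)²/16.40 + (36−10.93)²/10.93 + (7−21.87)²/21.87 + (10−27.33)²/27.33 + (21−5.47)²/5.47 = 127.0091
df = 4
p-value (upper-tail) = 0.00000
At α=0.1: p < α → reject H₀

reject H₀: yes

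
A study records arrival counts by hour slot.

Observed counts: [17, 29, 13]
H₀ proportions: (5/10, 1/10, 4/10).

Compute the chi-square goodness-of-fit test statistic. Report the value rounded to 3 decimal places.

test statistic = 100.500

n = 59; E_i = n·p_i = [29.50, 5.90, 23.60]
χ² = (17−29.50)²/29.50 + (29−5.90)²/5.90 + (13−23.60)²/23.60 = 100.5000
df = 2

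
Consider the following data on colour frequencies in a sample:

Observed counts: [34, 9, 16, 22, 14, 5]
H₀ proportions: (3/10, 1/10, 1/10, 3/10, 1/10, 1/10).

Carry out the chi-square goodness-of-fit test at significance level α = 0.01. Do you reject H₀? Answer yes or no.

reject H₀: no

n = 100; E_i = n·p_i = [30.00, 10.00, 10.00, 30.00, 10.00, 10.00]
χ² = (34−30.00)²/30.00 + (9−10.00)²/10.00 + (16−10.00)²/10.00 + (22−30.00)²/30.00 + (14−10.00)²/10.00 + (5−10.00)²/10.00 = 10.4667
df = 5
p-value (upper-tail) = 0.06304
At α=0.01: p ≥ α → fail to reject H₀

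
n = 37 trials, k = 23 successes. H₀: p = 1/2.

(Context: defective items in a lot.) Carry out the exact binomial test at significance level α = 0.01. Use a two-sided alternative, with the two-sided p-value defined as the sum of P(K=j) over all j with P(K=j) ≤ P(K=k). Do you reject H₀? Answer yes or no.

Exact binomial: n=37, k=23, p₀=1/2=0.5000
P(X=j) = C(n,j)·p₀^j·(1−p₀)^(n−j); p = Σ P(X=j) over j with P(X=j) ≤ P(X=23)
p-value (two-sided) = 0.18774
At α=0.01: p ≥ α → fail to reject H₀

reject H₀: no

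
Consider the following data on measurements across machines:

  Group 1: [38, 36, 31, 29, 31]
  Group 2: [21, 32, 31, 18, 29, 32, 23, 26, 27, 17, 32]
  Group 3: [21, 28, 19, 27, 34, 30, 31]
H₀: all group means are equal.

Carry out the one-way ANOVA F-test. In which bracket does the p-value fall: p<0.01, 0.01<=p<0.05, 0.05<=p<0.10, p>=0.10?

Group means [33.00, 26.18, 27.14], grand mean 27.957
SSB = Σnᵢ(x̄ᵢ−x̄)² = 166.463; SSW = ΣΣ(x−x̄ᵢ)² = 554.494
MSB = 166.463/2 = 83.2315; MSW = 554.494/20 = 27.7247
F = MSB/MSW = 3.0021
df = (2, 20)
p-value (upper-tail) = 0.07242
→ bracket: 0.05<=p<0.10

p-value bracket: 0.05<=p<0.10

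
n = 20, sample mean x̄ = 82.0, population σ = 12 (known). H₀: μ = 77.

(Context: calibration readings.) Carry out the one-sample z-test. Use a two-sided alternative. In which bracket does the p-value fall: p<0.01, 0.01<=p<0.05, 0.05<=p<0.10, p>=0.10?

SE = σ/√n = 12/√20 = 2.6833
z = (x̄−μ₀)/SE = (82.0−77)/2.6833 = 1.8634
p-value (two-sided) = 0.06241
→ bracket: 0.05<=p<0.10

p-value bracket: 0.05<=p<0.10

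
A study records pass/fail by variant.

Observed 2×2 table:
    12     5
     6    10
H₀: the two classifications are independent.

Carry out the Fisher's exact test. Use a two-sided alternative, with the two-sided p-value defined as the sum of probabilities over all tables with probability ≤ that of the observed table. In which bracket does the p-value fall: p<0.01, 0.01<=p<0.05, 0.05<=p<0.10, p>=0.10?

p-value bracket: 0.05<=p<0.10

Margins: r₁=17, r₂=16, c₁=18, c₂=15, n=33
p_obs = C(17,12)·C(16,6)/C(33,18); sum pmf over tables with pmf ≤ p_obs
p-value (two-sided) = 0.08441
→ bracket: 0.05<=p<0.10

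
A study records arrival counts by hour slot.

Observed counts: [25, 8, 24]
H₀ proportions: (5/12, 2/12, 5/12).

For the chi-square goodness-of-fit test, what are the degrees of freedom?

df = k − 1 = 3 − 1 = 2

degrees of freedom = 2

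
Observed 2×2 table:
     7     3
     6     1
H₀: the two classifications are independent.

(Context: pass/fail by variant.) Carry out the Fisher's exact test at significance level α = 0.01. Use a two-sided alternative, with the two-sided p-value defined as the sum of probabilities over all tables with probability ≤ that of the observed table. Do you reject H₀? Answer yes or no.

Margins: r₁=10, r₂=7, c₁=13, c₂=4, n=17
p_obs = C(10,7)·C(7,6)/C(17,13); sum pmf over tables with pmf ≤ p_obs
p-value (two-sided) = 0.60294
At α=0.01: p ≥ α → fail to reject H₀

reject H₀: no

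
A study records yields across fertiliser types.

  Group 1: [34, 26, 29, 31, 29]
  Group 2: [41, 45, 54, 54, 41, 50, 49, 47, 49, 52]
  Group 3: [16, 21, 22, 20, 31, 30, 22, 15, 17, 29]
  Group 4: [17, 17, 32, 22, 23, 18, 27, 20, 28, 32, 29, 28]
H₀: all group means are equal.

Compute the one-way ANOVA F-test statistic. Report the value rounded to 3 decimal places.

test statistic = 52.353

Group means [29.80, 48.20, 22.30, 24.42], grand mean 31.000
SSB = Σnᵢ(x̄ᵢ−x̄)² = 4242.583; SSW = ΣΣ(x−x̄ᵢ)² = 891.417
MSB = 4242.583/3 = 1414.1944; MSW = 891.417/33 = 27.0126
F = MSB/MSW = 52.3531
df = (3, 33)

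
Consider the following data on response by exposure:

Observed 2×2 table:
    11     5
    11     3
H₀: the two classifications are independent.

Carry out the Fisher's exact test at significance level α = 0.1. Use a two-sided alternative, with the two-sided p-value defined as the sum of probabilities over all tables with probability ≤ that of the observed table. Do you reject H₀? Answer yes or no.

Margins: r₁=16, r₂=14, c₁=22, c₂=8, n=30
p_obs = C(16,11)·C(14,11)/C(30,22); sum pmf over tables with pmf ≤ p_obs
p-value (two-sided) = 0.68873
At α=0.1: p ≥ α → fail to reject H₀

reject H₀: no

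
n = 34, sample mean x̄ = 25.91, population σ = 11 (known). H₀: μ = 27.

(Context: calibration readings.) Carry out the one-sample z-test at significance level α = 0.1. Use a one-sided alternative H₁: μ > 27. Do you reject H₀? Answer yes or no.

SE = σ/√n = 11/√34 = 1.8865
z = (x̄−μ₀)/SE = (25.91−27)/1.8865 = -0.5778
p-value (one-sided, H₁ greater) = 0.71830
At α=0.1: p ≥ α → fail to reject H₀

reject H₀: no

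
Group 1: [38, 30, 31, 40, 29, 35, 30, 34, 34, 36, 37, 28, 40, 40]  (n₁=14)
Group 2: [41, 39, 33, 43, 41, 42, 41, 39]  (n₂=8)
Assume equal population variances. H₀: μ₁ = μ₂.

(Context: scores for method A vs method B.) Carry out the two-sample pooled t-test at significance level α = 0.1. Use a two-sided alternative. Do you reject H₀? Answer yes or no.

reject H₀: yes

x̄₁=34.429, s₁=4.274, n₁=14
x̄₂=39.875, s₂=3.091, n₂=8
s_p² = [13·4.274² + 7·3.091²]/20 = 15.2152
SE = √(s_p²·(1/14+1/8)) = 1.7288
t = (34.429−39.875)/1.7288 = -3.1504
df = 20
p-value (two-sided) = 0.00503
At α=0.1: p < α → reject H₀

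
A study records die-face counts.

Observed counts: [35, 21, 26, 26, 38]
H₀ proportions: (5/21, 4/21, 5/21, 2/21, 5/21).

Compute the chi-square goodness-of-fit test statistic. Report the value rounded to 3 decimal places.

n = 146; E_i = n·p_i = [34.76, 27.81, 34.76, 13.90, 34.76]
χ² = (35−34.76)²/34.76 + (21−27.81)²/27.81 + (26−34.76)²/34.76 + (26−13.90)²/13.90 + (38−34.76)²/34.76 = 14.7003
df = 4

test statistic = 14.700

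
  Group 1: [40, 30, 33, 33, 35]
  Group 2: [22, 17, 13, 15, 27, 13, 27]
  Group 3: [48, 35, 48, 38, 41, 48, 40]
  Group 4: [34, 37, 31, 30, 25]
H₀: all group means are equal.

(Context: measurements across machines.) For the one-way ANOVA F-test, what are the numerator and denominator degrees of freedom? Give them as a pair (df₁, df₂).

k = 4 groups, N = 24 total
df = (k−1, N−k) = (4−1, 24−4) = (3, 20)

degrees of freedom = [3, 20]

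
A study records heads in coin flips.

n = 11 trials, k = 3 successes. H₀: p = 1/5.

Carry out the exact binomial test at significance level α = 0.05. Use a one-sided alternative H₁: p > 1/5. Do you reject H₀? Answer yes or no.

reject H₀: no

Exact binomial: n=11, k=3, p₀=1/5=0.2000
P(X≥3) from Σ C(n,i)·p₀^i·(1−p₀)^(n−i)
p-value (one-sided, H₁ greater) = 0.38260
At α=0.05: p ≥ α → fail to reject H₀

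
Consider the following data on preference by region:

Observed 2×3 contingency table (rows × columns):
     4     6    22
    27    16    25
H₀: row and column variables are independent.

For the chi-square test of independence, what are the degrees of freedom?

df = (r−1)(c−1) = (2−1)·(3−1) = 2

degrees of freedom = 2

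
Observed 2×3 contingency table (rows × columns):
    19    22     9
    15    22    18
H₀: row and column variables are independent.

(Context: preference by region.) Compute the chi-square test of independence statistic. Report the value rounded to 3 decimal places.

test statistic = 3.240

Row totals [50, 55], col totals [34, 44, 27], n=105
χ² = (19−16.19)²/16.19 + (22−20.95)²/20.95 + (9−12.86)²/12.86 + (15−17.81)²/17.81 + (22−23.05)²/23.05 + (18−14.14)²/14.14 = 3.2398
df = 2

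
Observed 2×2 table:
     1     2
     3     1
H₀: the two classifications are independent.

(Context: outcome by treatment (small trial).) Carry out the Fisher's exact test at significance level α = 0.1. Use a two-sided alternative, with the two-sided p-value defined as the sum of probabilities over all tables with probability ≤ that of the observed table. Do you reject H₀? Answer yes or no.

reject H₀: no

Margins: r₁=3, r₂=4, c₁=4, c₂=3, n=7
p_obs = C(3,1)·C(4,3)/C(7,4); sum pmf over tables with pmf ≤ p_obs
p-value (two-sided) = 0.48571
At α=0.1: p ≥ α → fail to reject H₀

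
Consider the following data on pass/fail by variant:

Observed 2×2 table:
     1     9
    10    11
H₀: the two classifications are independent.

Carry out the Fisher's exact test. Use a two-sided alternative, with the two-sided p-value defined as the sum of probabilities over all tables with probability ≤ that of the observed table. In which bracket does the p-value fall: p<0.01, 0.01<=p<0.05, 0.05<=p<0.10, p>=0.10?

Margins: r₁=10, r₂=21, c₁=11, c₂=20, n=31
p_obs = C(10,1)·C(21,10)/C(31,11); sum pmf over tables with pmf ≤ p_obs
p-value (two-sided) = 0.05504
→ bracket: 0.05<=p<0.10

p-value bracket: 0.05<=p<0.10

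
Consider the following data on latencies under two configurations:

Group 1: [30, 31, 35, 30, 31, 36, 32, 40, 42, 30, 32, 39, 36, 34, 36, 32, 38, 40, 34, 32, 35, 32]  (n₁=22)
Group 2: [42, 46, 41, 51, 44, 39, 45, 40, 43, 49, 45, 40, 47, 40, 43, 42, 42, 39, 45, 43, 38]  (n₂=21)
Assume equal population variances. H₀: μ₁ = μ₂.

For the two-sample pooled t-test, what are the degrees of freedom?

df = n₁ + n₂ − 2 = 22 + 21 − 2 = 41

degrees of freedom = 41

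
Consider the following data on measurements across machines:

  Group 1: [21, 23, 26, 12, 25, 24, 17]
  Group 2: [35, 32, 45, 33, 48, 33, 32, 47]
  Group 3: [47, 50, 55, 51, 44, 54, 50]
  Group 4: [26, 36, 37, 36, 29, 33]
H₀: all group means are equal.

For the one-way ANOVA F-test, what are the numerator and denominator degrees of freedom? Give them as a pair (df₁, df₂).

degrees of freedom = [3, 24]

k = 4 groups, N = 28 total
df = (k−1, N−k) = (4−1, 28−4) = (3, 24)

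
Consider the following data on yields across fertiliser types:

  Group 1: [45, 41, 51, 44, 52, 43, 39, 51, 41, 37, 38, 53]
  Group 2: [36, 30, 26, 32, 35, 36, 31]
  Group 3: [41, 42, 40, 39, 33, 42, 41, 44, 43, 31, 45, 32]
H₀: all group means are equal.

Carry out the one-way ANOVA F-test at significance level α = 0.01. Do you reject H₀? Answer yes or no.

Group means [44.58, 32.29, 39.42], grand mean 39.806
SSB = Σnᵢ(x̄ᵢ−x̄)² = 671.577; SSW = ΣΣ(x−x̄ᵢ)² = 701.262
MSB = 671.577/2 = 335.7884; MSW = 701.262/28 = 25.0451
F = MSB/MSW = 13.4074
df = (2, 28)
p-value (upper-tail) = 0.00008
At α=0.01: p < α → reject H₀

reject H₀: yes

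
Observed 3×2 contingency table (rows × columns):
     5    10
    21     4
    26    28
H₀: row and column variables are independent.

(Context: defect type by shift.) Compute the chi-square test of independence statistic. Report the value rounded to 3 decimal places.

Row totals [15, 25, 54], col totals [52, 42], n=94
χ² = (5−8.30)²/8.30 + (10−6.70)²/6.70 + (21−13.83)²/13.83 + (4−11.17)²/11.17 + (26−29.87)²/29.87 + (28−24.13)²/24.13 = 12.3770
df = 2

test statistic = 12.377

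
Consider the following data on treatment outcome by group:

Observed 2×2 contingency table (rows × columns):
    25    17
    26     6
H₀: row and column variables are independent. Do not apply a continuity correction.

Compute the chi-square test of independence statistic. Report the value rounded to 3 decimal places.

test statistic = 4.002

Row totals [42, 32], col totals [51, 23], n=74
χ² = (25−28.95)²/28.95 + (17−13.05)²/13.05 + (26−22.05)²/22.05 + (6−9.95)²/9.95 = 4.0022
df = 1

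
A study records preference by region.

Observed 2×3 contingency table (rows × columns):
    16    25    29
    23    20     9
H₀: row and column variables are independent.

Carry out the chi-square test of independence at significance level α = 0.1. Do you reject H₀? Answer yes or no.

reject H₀: yes

Row totals [70, 52], col totals [39, 45, 38], n=122
χ² = (16−22.38)²/22.38 + (25−25.82)²/25.82 + (29−21.80)²/21.80 + (23−16.62)²/16.62 + (20−19.18)²/19.18 + (9−16.20)²/16.20 = 9.8980
df = 2
p-value (upper-tail) = 0.00709
At α=0.1: p < α → reject H₀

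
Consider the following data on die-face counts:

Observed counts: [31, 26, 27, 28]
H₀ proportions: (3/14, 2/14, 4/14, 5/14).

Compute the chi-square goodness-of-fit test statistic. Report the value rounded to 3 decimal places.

test statistic = 12.673

n = 112; E_i = n·p_i = [24.00, 16.00, 32.00, 40.00]
χ² = (31−24.00)²/24.00 + (26−16.00)²/16.00 + (27−32.00)²/32.00 + (28−40.00)²/40.00 = 12.6729
df = 3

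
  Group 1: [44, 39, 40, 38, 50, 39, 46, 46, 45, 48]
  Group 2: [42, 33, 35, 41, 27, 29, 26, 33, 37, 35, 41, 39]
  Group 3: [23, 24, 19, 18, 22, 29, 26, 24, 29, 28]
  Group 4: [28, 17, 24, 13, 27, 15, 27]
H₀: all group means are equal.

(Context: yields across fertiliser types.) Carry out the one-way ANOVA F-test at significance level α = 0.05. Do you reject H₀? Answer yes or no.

Group means [43.50, 34.83, 24.20, 21.57], grand mean 31.949
SSB = Σnᵢ(x̄ᵢ−x̄)² = 2788.416; SSW = ΣΣ(x−x̄ᵢ)² = 869.481
MSB = 2788.416/3 = 929.4722; MSW = 869.481/35 = 24.8423
F = MSB/MSW = 37.4149
df = (3, 35)
p-value (upper-tail) = 0.00000
At α=0.05: p < α → reject H₀

reject H₀: yes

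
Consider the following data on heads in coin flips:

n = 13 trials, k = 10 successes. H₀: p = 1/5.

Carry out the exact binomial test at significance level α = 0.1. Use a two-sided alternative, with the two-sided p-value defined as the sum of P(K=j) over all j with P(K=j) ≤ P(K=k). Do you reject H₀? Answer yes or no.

Exact binomial: n=13, k=10, p₀=1/5=0.2000
P(X=j) = C(n,j)·p₀^j·(1−p₀)^(n−j); p = Σ P(X=j) over j with P(X=j) ≤ P(X=10)
p-value (two-sided) = 0.00002
At α=0.1: p < α → reject H₀

reject H₀: yes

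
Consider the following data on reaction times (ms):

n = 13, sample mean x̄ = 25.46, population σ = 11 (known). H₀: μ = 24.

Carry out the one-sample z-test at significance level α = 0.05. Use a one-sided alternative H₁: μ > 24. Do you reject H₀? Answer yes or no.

SE = σ/√n = 11/√13 = 3.0509
z = (x̄−μ₀)/SE = (25.46−24)/3.0509 = 0.4786
p-value (one-sided, H₁ greater) = 0.31613
At α=0.05: p ≥ α → fail to reject H₀

reject H₀: no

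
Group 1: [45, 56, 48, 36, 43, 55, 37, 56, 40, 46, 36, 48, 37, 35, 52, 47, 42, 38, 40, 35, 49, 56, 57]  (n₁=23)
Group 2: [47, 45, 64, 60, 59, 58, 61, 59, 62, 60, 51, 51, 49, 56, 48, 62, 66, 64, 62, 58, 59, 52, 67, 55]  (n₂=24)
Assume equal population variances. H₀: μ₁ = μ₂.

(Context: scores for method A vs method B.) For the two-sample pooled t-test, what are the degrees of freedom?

degrees of freedom = 45

df = n₁ + n₂ − 2 = 23 + 24 − 2 = 45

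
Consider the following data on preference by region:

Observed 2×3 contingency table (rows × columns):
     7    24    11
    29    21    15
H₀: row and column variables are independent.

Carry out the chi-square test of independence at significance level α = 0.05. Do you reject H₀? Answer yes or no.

Row totals [42, 65], col totals [36, 45, 26], n=107
χ² = (7−14.13)²/14.13 + (24−17.66)²/17.66 + (11−10.21)²/10.21 + (29−21.87)²/21.87 + (21−27.34)²/27.34 + (15−15.79)²/15.79 = 9.7672
df = 2
p-value (upper-tail) = 0.00757
At α=0.05: p < α → reject H₀

reject H₀: yes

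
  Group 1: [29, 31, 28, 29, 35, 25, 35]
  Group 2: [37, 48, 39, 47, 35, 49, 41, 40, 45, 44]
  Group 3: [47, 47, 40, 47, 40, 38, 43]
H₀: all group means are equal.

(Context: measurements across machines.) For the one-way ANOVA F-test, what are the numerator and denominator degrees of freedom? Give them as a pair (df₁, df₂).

degrees of freedom = [2, 21]

k = 3 groups, N = 24 total
df = (k−1, N−k) = (3−1, 24−3) = (2, 21)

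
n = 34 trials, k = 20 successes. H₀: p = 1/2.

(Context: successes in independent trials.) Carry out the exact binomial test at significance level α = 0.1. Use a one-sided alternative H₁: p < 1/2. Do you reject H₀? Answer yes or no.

reject H₀: no

Exact binomial: n=34, k=20, p₀=1/2=0.5000
P(X≤20) from Σ C(n,i)·p₀^i·(1−p₀)^(n−i)
p-value (one-sided, H₁ less) = 0.88526
At α=0.1: p ≥ α → fail to reject H₀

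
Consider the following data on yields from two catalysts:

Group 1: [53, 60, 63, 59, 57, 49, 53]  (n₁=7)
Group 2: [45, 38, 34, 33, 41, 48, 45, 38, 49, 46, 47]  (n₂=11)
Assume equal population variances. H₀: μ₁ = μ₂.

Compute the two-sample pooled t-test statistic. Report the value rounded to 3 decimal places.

test statistic = 5.422

x̄₁=56.286, s₁=4.855, n₁=7
x̄₂=42.182, s₂=5.671, n₂=11
s_p² = [6·4.855² + 10·5.671²]/16 = 28.9416
SE = √(s_p²·(1/7+1/11)) = 2.6011
t = (56.286−42.182)/2.6011 = 5.4223
df = 16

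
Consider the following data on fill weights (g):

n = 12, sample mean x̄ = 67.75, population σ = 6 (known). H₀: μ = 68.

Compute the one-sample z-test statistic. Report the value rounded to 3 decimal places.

test statistic = -0.144

SE = σ/√n = 6/√12 = 1.7321
z = (x̄−μ₀)/SE = (67.75−68)/1.7321 = -0.1443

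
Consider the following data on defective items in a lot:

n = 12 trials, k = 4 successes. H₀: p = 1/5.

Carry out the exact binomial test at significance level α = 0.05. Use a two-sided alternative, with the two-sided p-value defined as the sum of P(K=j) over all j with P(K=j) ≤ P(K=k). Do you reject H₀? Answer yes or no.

reject H₀: no

Exact binomial: n=12, k=4, p₀=1/5=0.2000
P(X=j) = C(n,j)·p₀^j·(1−p₀)^(n−j); p = Σ P(X=j) over j with P(X=j) ≤ P(X=4)
p-value (two-sided) = 0.27415
At α=0.05: p ≥ α → fail to reject H₀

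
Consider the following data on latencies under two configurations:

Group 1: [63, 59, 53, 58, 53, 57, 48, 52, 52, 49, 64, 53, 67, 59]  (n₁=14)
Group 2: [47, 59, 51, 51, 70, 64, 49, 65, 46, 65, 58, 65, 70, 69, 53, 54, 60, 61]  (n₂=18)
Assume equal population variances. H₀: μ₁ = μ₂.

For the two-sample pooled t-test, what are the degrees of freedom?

degrees of freedom = 30

df = n₁ + n₂ − 2 = 14 + 18 − 2 = 30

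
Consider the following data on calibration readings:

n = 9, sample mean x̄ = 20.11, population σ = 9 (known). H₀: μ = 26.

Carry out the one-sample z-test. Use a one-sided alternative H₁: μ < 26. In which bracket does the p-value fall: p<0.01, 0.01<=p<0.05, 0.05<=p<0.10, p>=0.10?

SE = σ/√n = 9/√9 = 3.0000
z = (x̄−μ₀)/SE = (20.11−26)/3.0000 = -1.9633
p-value (one-sided, H₁ less) = 0.02480
→ bracket: 0.01<=p<0.05

p-value bracket: 0.01<=p<0.05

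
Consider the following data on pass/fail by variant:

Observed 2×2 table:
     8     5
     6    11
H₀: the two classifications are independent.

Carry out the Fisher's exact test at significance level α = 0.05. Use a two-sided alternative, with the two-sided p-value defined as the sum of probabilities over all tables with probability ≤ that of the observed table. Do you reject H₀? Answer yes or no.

Margins: r₁=13, r₂=17, c₁=14, c₂=16, n=30
p_obs = C(13,8)·C(17,6)/C(30,14); sum pmf over tables with pmf ≤ p_obs
p-value (two-sided) = 0.26851
At α=0.05: p ≥ α → fail to reject H₀

reject H₀: no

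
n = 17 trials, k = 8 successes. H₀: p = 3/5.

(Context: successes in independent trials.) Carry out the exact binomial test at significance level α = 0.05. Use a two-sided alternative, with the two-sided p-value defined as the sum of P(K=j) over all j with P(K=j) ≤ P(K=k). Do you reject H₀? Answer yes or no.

reject H₀: no

Exact binomial: n=17, k=8, p₀=3/5=0.6000
P(X=j) = C(n,j)·p₀^j·(1−p₀)^(n−j); p = Σ P(X=j) over j with P(X=j) ≤ P(X=8)
p-value (two-sided) = 0.32494
At α=0.05: p ≥ α → fail to reject H₀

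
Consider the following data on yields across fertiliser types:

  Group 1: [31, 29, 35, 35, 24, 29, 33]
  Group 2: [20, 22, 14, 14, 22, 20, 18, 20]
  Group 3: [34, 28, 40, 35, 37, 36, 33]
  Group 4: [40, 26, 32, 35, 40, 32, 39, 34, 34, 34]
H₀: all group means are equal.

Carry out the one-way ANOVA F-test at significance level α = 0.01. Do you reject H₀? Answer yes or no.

Group means [30.86, 18.75, 34.71, 34.60], grand mean 29.844
SSB = Σnᵢ(x̄ᵢ−x̄)² = 1384.033; SSW = ΣΣ(x−x̄ᵢ)² = 414.186
MSB = 1384.033/3 = 461.3443; MSW = 414.186/28 = 14.7923
F = MSB/MSW = 31.1880
df = (3, 28)
p-value (upper-tail) = 0.00000
At α=0.01: p < α → reject H₀

reject H₀: yes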